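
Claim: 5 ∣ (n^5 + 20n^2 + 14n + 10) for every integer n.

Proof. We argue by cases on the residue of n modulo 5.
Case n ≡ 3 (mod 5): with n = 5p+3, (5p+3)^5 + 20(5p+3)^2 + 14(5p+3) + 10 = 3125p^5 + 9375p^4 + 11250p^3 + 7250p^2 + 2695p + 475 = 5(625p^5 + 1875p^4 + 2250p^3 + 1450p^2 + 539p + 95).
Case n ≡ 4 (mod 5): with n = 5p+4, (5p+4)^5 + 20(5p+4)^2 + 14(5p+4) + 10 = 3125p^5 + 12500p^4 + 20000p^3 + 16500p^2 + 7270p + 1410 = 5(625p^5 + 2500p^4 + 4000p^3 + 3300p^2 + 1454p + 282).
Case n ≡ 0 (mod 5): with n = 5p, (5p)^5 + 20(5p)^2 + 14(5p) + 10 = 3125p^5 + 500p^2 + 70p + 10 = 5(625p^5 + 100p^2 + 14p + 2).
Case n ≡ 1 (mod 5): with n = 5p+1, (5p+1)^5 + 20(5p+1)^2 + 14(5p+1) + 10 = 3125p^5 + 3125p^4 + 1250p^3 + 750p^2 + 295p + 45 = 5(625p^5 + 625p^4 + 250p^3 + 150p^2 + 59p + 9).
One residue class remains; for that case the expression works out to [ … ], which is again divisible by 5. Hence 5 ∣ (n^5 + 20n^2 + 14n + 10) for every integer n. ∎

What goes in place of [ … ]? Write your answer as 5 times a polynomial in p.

5(625p^5 + 1250p^4 + 1000p^3 + 500p^2 + 174p + 30)

The residues treated are {3, 4, 0, 1}, so the missing case is n ≡ 2 (mod 5); write n = 5p+2.
Then (5p+2)^5 + 20(5p+2)^2 + 14(5p+2) + 10 = 3125p^5 + 6250p^4 + 5000p^3 + 2500p^2 + 870p + 150 = 5(625p^5 + 1250p^4 + 1000p^3 + 500p^2 + 174p + 30).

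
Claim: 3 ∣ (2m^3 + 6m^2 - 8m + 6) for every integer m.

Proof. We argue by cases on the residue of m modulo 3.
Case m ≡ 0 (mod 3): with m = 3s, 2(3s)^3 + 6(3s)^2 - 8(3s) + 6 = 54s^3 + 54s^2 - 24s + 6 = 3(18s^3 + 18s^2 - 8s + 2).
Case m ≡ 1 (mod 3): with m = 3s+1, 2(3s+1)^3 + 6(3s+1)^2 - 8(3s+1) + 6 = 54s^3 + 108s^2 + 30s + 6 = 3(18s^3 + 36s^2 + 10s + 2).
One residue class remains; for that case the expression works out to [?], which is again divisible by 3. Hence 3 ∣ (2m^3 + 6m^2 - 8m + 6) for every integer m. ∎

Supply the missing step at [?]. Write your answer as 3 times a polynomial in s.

Only m ≡ 2 (mod 3) is unaccounted for. Put m = 3s+2:
2(3s+2)^3 + 6(3s+2)^2 - 8(3s+2) + 6 expands to 54s^3 + 162s^2 + 120s + 30,
and factoring out 3 leaves 3(18s^3 + 54s^2 + 40s + 10).

3(18s^3 + 54s^2 + 40s + 10)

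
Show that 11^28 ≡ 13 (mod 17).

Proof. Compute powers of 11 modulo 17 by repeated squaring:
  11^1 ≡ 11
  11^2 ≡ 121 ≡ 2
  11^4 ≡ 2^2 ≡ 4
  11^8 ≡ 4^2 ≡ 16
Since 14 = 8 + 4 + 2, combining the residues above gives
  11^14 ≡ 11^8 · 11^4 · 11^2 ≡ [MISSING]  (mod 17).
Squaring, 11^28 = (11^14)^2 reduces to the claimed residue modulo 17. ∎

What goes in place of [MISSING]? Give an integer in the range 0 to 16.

9

Multiply the listed residues: 16 · 4 · 2 = 64 → 128.
Reducing modulo 17: 128 = 7·17 + 9, so 11^14 ≡ 9.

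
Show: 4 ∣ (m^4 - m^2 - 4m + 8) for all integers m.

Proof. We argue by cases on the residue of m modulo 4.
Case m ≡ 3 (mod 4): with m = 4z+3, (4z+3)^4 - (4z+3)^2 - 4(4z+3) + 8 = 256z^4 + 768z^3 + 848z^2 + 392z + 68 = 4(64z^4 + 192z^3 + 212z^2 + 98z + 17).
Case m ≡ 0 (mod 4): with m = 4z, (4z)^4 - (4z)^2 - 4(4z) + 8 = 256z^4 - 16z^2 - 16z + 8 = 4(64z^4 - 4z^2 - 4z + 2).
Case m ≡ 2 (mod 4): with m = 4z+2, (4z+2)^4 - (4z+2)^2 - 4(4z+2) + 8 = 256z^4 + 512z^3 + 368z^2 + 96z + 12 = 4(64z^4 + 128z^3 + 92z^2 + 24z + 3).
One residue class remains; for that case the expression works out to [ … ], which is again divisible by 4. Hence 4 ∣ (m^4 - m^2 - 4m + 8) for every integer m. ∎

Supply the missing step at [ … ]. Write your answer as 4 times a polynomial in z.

4(64z^4 + 64z^3 + 20z^2 - 2z + 1)

Only m ≡ 1 (mod 4) is unaccounted for. Put m = 4z+1:
(4z+1)^4 - (4z+1)^2 - 4(4z+1) + 8 expands to 256z^4 + 256z^3 + 80z^2 - 8z + 4,
and factoring out 4 leaves 4(64z^4 + 64z^3 + 20z^2 - 2z + 1).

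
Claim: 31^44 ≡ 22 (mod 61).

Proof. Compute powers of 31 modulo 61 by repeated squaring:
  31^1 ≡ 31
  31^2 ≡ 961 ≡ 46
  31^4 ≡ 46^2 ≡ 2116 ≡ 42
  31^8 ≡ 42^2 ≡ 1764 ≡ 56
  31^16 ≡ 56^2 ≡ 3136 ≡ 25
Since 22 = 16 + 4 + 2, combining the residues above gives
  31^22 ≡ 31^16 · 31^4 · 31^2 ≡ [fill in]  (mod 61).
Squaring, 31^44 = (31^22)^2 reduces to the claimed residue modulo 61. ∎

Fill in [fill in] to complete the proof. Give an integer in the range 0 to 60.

49

31^16 · 31^4 · 31^2 ≡ 25 · 42 · 46 = 48300.
48300 mod 61 = 49, so 31^22 ≡ 49 (mod 61).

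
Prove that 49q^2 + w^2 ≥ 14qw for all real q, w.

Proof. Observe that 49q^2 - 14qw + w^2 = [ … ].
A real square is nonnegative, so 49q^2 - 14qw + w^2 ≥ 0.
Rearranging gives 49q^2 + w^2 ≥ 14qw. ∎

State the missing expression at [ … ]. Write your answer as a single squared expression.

The leading and trailing coefficients are 7^2 and 1^2, and 14 = 2·7·1, so the trinomial is (7q - w)^2.
Hence 49q^2 - 14qw + w^2 ≥ 0.

(7q - w)^2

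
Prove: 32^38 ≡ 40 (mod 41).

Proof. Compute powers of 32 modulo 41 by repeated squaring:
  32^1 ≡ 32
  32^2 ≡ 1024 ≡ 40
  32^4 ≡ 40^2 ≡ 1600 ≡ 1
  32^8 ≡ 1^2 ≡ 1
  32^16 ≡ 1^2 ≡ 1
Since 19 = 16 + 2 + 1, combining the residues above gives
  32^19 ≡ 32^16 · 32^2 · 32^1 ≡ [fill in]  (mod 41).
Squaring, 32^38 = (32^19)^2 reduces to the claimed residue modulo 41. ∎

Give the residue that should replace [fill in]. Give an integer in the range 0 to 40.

9

32^16 · 32^2 · 32^1 ≡ 1 · 40 · 32 = 1280.
1280 mod 41 = 9, so 32^19 ≡ 9 (mod 41).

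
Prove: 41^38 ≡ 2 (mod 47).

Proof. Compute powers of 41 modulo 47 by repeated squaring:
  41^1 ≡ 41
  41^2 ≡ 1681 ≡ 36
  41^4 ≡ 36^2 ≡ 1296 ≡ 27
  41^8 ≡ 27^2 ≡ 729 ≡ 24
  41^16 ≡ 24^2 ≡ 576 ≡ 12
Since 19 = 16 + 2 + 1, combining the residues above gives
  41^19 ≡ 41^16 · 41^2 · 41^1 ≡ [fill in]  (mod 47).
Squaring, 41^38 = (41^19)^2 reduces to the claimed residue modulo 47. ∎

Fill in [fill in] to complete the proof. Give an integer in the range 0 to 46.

40

41^16 · 41^2 · 41^1 ≡ 12 · 36 · 41 = 17712.
17712 mod 47 = 40, so 41^19 ≡ 40 (mod 47).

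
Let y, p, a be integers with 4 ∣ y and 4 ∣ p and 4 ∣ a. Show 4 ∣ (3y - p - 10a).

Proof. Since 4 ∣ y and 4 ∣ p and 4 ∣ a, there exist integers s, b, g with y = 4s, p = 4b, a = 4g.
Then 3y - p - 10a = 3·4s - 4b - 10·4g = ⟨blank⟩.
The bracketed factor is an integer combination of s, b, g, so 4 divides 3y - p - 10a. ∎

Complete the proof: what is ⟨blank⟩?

4(-b - 10g + 3s)

Pull the common 4 out of every term: 3·4s - 4b - 10·4g = 4(-b - 10g + 3s).
-b - 10g + 3s is an integer, which exhibits the divisibility.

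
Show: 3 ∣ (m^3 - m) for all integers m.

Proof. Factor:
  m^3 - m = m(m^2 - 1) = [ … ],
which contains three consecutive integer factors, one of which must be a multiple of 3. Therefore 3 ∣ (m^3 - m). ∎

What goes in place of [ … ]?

m(m^2 - 1) = m(m - 1)(m + 1) = (m - 1)m(m + 1).
These three factors are consecutive integers, so their product is divisible by 3.

(m - 1)m(m + 1)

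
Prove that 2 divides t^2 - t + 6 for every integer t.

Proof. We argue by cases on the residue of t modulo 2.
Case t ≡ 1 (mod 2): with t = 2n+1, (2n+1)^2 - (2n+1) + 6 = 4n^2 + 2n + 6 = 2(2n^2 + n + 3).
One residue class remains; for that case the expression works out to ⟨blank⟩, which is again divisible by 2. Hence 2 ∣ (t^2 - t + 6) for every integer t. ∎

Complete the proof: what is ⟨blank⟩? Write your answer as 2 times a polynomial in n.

2(2n^2 - n + 3)

The residues treated are {1}, so the missing case is t ≡ 0 (mod 2); write t = 2n.
Then (2n)^2 - (2n) + 6 = 4n^2 - 2n + 6 = 2(2n^2 - n + 3).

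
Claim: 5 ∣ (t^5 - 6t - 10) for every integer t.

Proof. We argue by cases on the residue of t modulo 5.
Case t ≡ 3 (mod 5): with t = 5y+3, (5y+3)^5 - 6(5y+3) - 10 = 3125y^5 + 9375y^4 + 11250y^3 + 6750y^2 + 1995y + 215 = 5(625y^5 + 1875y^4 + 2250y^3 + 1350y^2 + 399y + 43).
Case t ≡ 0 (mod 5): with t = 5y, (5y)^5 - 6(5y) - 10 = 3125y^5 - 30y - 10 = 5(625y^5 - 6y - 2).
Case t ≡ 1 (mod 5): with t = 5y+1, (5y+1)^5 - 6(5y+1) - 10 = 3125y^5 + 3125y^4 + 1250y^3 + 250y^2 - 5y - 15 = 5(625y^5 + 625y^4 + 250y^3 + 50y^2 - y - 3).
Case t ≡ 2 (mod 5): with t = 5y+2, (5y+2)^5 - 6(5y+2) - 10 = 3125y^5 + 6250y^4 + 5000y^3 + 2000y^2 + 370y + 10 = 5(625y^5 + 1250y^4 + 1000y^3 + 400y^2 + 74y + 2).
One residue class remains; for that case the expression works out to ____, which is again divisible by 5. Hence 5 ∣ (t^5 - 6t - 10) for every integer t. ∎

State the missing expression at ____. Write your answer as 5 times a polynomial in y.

The residues treated are {3, 0, 1, 2}, so the missing case is t ≡ 4 (mod 5); write t = 5y+4.
Then (5y+4)^5 - 6(5y+4) - 10 = 3125y^5 + 12500y^4 + 20000y^3 + 16000y^2 + 6370y + 990 = 5(625y^5 + 2500y^4 + 4000y^3 + 3200y^2 + 1274y + 198).

5(625y^5 + 2500y^4 + 4000y^3 + 3200y^2 + 1274y + 198)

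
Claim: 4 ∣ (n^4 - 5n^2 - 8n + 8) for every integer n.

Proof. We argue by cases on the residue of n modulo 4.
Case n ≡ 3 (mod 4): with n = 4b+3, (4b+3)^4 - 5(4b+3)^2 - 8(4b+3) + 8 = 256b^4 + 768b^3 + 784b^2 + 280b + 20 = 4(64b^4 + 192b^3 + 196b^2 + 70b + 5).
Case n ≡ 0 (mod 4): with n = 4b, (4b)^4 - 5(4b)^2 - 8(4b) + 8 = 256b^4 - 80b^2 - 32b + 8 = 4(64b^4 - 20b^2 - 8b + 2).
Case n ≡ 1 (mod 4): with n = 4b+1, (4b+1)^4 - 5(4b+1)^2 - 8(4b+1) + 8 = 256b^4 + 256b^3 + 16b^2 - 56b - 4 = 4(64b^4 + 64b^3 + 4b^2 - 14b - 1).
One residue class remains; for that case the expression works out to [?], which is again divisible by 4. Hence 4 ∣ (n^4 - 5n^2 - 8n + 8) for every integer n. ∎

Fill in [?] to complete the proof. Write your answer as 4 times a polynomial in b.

4(64b^4 + 128b^3 + 76b^2 + 4b - 3)

The residues treated are {3, 0, 1}, so the missing case is n ≡ 2 (mod 4); write n = 4b+2.
Then (4b+2)^4 - 5(4b+2)^2 - 8(4b+2) + 8 = 256b^4 + 512b^3 + 304b^2 + 16b - 12 = 4(64b^4 + 128b^3 + 76b^2 + 4b - 3).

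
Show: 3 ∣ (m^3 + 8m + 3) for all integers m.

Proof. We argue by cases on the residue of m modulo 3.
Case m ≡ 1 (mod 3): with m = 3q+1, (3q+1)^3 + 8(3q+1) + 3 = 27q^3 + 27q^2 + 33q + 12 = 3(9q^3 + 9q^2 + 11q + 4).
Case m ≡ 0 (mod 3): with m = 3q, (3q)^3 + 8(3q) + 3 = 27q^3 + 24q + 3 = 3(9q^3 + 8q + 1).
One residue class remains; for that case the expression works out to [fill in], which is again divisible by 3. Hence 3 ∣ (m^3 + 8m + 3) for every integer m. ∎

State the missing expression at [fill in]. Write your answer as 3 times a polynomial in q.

The residues treated are {1, 0}, so the missing case is m ≡ 2 (mod 3); write m = 3q+2.
Then (3q+2)^3 + 8(3q+2) + 3 = 27q^3 + 54q^2 + 60q + 27 = 3(9q^3 + 18q^2 + 20q + 9).

3(9q^3 + 18q^2 + 20q + 9)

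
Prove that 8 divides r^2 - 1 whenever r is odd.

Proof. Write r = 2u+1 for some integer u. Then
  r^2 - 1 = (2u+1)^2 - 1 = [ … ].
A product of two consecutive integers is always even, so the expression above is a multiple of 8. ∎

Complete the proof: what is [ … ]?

4u(u + 1)

(2u+1)^2 - 1 = 4u^2 + 4u + 1 - 1 = 4u^2 + 4u = 4u(u+1).
Since u and u+1 are consecutive, u(u+1) is even, and 4·(even) is a multiple of 8.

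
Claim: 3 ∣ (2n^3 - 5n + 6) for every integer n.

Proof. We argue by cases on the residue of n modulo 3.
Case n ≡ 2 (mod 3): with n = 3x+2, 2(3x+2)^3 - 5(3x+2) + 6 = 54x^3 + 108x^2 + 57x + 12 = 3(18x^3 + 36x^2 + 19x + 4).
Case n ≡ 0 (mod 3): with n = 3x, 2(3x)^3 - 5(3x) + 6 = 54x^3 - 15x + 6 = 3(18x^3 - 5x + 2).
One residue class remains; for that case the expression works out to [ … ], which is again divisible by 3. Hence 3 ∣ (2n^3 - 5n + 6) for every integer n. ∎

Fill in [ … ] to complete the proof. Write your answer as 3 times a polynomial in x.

3(18x^3 + 18x^2 + x + 1)

Only n ≡ 1 (mod 3) is unaccounted for. Put n = 3x+1:
2(3x+1)^3 - 5(3x+1) + 6 expands to 54x^3 + 54x^2 + 3x + 3,
and factoring out 3 leaves 3(18x^3 + 18x^2 + x + 1).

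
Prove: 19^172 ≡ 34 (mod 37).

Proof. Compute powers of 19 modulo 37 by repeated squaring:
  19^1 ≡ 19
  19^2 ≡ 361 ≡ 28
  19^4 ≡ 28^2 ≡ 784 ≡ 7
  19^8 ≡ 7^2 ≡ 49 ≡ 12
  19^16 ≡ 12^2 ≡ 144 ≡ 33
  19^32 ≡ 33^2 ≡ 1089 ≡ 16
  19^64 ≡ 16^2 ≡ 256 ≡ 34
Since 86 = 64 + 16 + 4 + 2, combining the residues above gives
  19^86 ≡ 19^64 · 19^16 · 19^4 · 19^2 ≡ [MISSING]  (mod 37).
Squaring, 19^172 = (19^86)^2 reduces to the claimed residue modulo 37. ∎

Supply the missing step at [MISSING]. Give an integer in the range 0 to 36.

19^64 · 19^16 · 19^4 · 19^2 ≡ 34 · 33 · 7 · 28 = 219912.
219912 mod 37 = 21, so 19^86 ≡ 21 (mod 37).

21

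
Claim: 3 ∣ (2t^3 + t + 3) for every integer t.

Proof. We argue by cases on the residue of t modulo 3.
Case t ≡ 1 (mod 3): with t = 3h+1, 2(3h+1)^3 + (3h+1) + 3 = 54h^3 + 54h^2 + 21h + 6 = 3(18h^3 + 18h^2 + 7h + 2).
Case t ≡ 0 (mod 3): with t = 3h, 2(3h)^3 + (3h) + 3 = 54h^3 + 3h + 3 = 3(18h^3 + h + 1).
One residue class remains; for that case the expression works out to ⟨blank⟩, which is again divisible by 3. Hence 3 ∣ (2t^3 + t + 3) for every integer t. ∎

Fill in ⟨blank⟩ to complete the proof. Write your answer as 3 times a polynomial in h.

The residues treated are {1, 0}, so the missing case is t ≡ 2 (mod 3); write t = 3h+2.
Then 2(3h+2)^3 + (3h+2) + 3 = 54h^3 + 108h^2 + 75h + 21 = 3(18h^3 + 36h^2 + 25h + 7).

3(18h^3 + 36h^2 + 25h + 7)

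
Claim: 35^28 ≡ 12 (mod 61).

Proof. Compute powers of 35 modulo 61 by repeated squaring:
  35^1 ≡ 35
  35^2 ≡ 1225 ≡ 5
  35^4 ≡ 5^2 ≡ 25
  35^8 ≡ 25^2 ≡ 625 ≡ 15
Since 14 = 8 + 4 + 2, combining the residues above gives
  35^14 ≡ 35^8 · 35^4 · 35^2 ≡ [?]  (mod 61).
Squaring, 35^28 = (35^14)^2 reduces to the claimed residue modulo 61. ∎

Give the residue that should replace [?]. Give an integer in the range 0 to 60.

35^8 · 35^4 · 35^2 ≡ 15 · 25 · 5 = 1875.
1875 mod 61 = 45, so 35^14 ≡ 45 (mod 61).

45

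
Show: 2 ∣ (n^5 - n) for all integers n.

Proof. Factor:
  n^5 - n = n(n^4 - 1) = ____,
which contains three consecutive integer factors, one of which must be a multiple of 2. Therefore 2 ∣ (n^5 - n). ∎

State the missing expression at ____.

(n - 1)n(n + 1)(n^2 + 1)

n^4 - 1 = (n^2 - 1)(n^2 + 1), and n^2 - 1 = (n-1)(n+1).
So n(n^4 - 1) = (n - 1)n(n + 1)(n^2 + 1).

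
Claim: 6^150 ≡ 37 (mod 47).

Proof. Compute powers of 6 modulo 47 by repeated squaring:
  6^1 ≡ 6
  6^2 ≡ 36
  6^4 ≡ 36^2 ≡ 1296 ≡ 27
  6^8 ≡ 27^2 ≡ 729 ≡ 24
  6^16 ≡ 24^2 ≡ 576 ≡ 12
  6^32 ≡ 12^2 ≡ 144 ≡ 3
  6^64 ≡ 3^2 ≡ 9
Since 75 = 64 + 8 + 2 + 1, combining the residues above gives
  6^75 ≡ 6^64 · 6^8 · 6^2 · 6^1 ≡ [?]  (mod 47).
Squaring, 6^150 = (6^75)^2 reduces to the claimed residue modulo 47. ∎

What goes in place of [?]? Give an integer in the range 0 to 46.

Multiply the listed residues: 9 · 24 · 36 · 6 = 216 → 7776 → 46656.
Reducing modulo 47: 46656 = 992·47 + 32, so 6^75 ≡ 32.

32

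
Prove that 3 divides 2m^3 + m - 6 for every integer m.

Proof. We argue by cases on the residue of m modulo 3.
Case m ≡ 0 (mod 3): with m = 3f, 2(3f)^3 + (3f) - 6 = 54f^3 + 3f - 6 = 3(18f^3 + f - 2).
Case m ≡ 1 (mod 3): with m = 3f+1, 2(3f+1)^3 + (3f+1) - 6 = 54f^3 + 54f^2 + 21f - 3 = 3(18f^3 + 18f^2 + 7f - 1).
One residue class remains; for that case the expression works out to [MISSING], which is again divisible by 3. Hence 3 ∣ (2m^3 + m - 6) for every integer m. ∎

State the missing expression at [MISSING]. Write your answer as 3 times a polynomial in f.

The residues treated are {0, 1}, so the missing case is m ≡ 2 (mod 3); write m = 3f+2.
Then 2(3f+2)^3 + (3f+2) - 6 = 54f^3 + 108f^2 + 75f + 12 = 3(18f^3 + 36f^2 + 25f + 4).

3(18f^3 + 36f^2 + 25f + 4)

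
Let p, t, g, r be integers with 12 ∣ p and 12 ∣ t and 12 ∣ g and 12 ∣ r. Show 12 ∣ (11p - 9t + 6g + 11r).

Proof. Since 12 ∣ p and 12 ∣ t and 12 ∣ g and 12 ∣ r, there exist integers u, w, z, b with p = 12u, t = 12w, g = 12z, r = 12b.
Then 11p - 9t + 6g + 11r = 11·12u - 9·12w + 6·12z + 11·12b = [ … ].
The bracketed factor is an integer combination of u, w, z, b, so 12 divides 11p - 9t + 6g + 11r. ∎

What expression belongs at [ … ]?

Pull the common 12 out of every term: 11·12u - 9·12w + 6·12z + 11·12b = 12(11b + 11u - 9w + 6z).
11b + 11u - 9w + 6z is an integer, which exhibits the divisibility.

12(11b + 11u - 9w + 6z)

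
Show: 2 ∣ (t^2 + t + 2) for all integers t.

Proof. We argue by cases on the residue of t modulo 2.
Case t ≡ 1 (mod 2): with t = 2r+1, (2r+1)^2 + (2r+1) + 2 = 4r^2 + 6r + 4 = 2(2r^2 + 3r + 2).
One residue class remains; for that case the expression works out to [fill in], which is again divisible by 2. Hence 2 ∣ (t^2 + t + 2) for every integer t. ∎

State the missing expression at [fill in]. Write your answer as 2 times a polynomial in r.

2(2r^2 + r + 1)

The residues treated are {1}, so the missing case is t ≡ 0 (mod 2); write t = 2r.
Then (2r)^2 + (2r) + 2 = 4r^2 + 2r + 2 = 2(2r^2 + r + 1).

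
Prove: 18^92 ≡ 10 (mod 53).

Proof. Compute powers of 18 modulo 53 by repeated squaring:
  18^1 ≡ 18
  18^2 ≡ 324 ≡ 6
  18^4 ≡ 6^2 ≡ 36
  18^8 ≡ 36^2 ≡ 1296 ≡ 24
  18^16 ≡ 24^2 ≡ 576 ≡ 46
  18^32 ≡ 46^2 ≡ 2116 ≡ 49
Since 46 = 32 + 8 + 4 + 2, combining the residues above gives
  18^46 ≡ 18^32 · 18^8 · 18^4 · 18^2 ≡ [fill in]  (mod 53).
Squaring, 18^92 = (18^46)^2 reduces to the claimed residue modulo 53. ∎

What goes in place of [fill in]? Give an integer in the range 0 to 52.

40

18^32 · 18^8 · 18^4 · 18^2 ≡ 49 · 24 · 36 · 6 = 254016.
254016 mod 53 = 40, so 18^46 ≡ 40 (mod 53).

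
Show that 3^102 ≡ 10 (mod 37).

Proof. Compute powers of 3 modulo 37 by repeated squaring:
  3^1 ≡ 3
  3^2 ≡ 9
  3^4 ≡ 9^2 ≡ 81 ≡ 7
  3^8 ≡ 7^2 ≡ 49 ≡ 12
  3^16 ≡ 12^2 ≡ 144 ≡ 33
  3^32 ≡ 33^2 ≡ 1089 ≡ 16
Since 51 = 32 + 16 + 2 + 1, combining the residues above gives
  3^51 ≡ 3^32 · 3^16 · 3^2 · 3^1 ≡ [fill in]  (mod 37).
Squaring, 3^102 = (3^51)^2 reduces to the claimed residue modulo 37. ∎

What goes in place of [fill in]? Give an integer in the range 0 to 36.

11

Multiply the listed residues: 16 · 33 · 9 · 3 = 528 → 4752 → 14256.
Reducing modulo 37: 14256 = 385·37 + 11, so 3^51 ≡ 11.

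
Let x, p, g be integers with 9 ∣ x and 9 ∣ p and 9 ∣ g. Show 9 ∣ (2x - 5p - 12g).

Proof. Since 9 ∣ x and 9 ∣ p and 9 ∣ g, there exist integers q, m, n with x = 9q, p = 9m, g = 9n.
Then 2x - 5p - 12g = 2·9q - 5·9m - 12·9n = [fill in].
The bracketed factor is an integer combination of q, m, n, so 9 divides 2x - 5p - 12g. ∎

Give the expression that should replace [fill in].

Each term has a factor of 9: 2·9q - 5·9m - 12·9n = 9·(-5m - 12n + 2q).
Since -5m - 12n + 2q is an integer, 9 ∣ (2x - 5p - 12g).

9(-5m - 12n + 2q)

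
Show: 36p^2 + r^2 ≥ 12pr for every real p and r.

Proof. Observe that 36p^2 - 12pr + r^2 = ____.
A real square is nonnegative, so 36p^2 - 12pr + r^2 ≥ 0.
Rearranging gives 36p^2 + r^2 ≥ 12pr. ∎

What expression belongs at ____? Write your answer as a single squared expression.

The leading and trailing coefficients are 6^2 and 1^2, and 12 = 2·6·1, so the trinomial is (6p - r)^2.
Hence 36p^2 - 12pr + r^2 ≥ 0.

(6p - r)^2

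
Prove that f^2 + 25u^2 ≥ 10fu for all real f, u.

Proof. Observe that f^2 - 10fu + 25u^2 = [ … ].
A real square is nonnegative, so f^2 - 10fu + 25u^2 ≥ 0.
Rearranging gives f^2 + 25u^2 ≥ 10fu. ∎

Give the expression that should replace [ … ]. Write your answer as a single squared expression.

(f - 5u)^2

f^2 - 10fu + 25u^2 is a perfect-square trinomial: the outer terms are (f)^2 and (5u)^2, and the cross term is -2·f·5u.
So f^2 - 10fu + 25u^2 = (f - 5u)^2 ≥ 0.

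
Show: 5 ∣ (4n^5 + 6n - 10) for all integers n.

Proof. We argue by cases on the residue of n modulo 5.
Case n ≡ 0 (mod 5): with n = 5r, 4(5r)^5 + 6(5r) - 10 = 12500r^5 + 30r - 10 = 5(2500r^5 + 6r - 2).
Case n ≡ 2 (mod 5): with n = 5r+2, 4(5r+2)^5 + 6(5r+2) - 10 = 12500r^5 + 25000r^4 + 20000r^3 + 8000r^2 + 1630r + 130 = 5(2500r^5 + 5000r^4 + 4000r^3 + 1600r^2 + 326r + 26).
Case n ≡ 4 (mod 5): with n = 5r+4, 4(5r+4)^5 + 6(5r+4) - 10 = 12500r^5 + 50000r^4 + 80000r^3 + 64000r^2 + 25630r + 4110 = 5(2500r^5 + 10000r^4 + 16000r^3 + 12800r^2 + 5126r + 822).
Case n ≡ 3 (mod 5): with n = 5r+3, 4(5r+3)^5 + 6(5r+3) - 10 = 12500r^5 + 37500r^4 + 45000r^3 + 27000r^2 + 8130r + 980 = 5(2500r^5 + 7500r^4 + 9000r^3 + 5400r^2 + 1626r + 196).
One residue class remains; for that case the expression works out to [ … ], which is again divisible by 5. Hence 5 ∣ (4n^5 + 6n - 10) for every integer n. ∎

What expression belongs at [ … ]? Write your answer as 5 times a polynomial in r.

Only n ≡ 1 (mod 5) is unaccounted for. Put n = 5r+1:
4(5r+1)^5 + 6(5r+1) - 10 expands to 12500r^5 + 12500r^4 + 5000r^3 + 1000r^2 + 130r,
and factoring out 5 leaves 5(2500r^5 + 2500r^4 + 1000r^3 + 200r^2 + 26r).

5(2500r^5 + 2500r^4 + 1000r^3 + 200r^2 + 26r)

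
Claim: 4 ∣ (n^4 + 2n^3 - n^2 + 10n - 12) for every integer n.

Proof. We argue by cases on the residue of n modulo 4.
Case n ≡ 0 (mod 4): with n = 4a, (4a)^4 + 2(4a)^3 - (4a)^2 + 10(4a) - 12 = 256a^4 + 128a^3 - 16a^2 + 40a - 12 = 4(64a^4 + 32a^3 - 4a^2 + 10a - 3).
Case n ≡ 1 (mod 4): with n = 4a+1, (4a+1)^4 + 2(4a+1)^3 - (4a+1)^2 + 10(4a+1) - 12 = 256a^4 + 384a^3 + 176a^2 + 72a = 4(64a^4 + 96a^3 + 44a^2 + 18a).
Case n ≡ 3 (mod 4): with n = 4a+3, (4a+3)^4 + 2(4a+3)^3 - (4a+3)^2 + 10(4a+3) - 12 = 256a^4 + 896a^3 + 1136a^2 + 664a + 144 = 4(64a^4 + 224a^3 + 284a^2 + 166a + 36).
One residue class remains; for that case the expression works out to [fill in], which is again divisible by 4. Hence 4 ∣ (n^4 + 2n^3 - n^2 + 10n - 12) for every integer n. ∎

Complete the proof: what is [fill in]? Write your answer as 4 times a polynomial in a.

4(64a^4 + 160a^3 + 140a^2 + 62a + 9)

The residues treated are {0, 1, 3}, so the missing case is n ≡ 2 (mod 4); write n = 4a+2.
Then (4a+2)^4 + 2(4a+2)^3 - (4a+2)^2 + 10(4a+2) - 12 = 256a^4 + 640a^3 + 560a^2 + 248a + 36 = 4(64a^4 + 160a^3 + 140a^2 + 62a + 9).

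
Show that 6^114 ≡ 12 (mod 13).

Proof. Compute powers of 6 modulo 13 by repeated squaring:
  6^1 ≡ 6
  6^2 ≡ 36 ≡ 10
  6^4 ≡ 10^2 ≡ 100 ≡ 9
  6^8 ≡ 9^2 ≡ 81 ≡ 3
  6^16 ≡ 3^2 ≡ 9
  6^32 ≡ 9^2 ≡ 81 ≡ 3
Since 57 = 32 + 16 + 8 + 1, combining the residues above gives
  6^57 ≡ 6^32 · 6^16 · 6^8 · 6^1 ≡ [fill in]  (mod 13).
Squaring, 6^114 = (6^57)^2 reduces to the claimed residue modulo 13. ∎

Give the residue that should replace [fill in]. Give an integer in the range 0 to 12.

5

Multiply the listed residues: 3 · 9 · 3 · 6 = 27 → 81 → 486.
Reducing modulo 13: 486 = 37·13 + 5, so 6^57 ≡ 5.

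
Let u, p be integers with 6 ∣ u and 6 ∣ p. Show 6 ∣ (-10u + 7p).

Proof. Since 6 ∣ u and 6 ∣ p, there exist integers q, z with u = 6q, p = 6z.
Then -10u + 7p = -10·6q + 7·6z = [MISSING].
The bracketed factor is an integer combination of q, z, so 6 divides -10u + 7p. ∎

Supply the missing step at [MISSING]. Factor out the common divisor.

6(-10q + 7z)

Pull the common 6 out of every term: -10·6q + 7·6z = 6(-10q + 7z).
-10q + 7z is an integer, which exhibits the divisibility.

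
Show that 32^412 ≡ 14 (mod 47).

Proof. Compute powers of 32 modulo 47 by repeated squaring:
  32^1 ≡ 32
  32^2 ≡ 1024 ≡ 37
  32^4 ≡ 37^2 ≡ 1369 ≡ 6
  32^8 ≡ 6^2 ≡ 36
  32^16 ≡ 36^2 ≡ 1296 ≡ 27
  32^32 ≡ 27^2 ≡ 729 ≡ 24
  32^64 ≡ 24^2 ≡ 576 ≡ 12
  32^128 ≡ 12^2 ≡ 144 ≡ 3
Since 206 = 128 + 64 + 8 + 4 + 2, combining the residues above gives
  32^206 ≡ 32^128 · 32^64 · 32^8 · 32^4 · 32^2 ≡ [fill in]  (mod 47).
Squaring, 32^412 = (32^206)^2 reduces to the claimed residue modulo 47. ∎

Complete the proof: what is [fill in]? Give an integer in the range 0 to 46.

25

Multiply the listed residues: 3 · 12 · 36 · 6 · 37 = 36 → 1296 → 7776 → 287712.
Reducing modulo 47: 287712 = 6121·47 + 25, so 32^206 ≡ 25.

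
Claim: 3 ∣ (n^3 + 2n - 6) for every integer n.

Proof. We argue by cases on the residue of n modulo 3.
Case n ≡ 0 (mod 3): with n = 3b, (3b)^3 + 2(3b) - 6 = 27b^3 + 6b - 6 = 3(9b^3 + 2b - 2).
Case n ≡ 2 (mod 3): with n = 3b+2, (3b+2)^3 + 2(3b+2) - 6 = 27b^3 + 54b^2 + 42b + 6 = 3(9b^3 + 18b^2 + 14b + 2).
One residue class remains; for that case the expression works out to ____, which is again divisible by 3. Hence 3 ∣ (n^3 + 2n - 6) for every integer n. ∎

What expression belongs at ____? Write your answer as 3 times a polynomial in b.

Only n ≡ 1 (mod 3) is unaccounted for. Put n = 3b+1:
(3b+1)^3 + 2(3b+1) - 6 expands to 27b^3 + 27b^2 + 15b - 3,
and factoring out 3 leaves 3(9b^3 + 9b^2 + 5b - 1).

3(9b^3 + 9b^2 + 5b - 1)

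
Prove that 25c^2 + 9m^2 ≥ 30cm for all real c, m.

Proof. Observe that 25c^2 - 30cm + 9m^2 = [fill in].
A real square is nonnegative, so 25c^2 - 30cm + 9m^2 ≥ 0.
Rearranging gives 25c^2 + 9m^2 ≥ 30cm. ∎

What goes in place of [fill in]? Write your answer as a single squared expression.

(5c - 3m)^2

The leading and trailing coefficients are 5^2 and 3^2, and 30 = 2·5·3, so the trinomial is (5c - 3m)^2.
Hence 25c^2 - 30cm + 9m^2 ≥ 0.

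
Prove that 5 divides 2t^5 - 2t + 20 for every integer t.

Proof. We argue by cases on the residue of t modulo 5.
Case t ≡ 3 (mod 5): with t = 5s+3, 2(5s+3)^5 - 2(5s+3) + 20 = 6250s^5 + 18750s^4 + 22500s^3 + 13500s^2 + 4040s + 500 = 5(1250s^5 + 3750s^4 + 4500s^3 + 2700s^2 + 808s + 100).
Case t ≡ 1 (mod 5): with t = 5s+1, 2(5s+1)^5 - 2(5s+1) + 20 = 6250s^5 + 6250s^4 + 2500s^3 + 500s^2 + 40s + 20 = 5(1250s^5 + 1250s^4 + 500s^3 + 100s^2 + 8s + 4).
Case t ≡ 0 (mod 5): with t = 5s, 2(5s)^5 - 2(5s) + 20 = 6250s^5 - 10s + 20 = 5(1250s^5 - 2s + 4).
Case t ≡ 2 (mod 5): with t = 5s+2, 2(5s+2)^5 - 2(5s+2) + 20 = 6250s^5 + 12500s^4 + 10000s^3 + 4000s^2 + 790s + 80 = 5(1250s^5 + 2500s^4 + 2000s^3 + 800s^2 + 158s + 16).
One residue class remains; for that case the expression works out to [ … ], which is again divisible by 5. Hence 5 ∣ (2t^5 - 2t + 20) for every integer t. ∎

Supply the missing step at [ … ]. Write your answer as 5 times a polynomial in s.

The residues treated are {3, 1, 0, 2}, so the missing case is t ≡ 4 (mod 5); write t = 5s+4.
Then 2(5s+4)^5 - 2(5s+4) + 20 = 6250s^5 + 25000s^4 + 40000s^3 + 32000s^2 + 12790s + 2060 = 5(1250s^5 + 5000s^4 + 8000s^3 + 6400s^2 + 2558s + 412).

5(1250s^5 + 5000s^4 + 8000s^3 + 6400s^2 + 2558s + 412)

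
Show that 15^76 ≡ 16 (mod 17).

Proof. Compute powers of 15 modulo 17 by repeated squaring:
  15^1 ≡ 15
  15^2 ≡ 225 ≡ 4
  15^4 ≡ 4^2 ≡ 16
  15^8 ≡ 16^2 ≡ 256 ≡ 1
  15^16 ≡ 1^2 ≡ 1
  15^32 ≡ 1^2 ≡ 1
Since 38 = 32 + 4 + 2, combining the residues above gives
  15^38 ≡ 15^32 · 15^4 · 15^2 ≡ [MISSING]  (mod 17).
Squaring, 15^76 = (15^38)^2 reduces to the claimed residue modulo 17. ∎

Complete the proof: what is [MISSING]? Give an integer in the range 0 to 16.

15^32 · 15^4 · 15^2 ≡ 1 · 16 · 4 = 64.
64 mod 17 = 13, so 15^38 ≡ 13 (mod 17).

13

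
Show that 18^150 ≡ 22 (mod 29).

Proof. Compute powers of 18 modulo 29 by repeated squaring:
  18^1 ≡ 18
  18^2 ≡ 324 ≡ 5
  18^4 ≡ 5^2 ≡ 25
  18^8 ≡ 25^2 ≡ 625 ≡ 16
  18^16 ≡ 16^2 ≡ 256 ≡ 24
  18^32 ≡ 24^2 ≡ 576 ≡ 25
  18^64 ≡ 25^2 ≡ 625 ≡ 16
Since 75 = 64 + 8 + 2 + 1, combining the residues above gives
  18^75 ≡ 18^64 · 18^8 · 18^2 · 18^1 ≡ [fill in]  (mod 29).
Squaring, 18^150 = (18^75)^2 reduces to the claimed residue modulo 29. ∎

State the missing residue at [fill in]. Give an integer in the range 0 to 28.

14

Multiply the listed residues: 16 · 16 · 5 · 18 = 256 → 1280 → 23040.
Reducing modulo 29: 23040 = 794·29 + 14, so 18^75 ≡ 14.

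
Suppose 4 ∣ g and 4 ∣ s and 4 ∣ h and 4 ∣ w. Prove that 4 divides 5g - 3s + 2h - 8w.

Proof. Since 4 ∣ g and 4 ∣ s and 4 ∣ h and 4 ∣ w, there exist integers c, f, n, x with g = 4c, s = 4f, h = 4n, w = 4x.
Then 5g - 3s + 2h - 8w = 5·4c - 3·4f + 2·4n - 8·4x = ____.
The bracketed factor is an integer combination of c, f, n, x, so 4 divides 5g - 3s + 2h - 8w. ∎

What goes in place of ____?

Pull the common 4 out of every term: 5·4c - 3·4f + 2·4n - 8·4x = 4(5c - 3f + 2n - 8x).
5c - 3f + 2n - 8x is an integer, which exhibits the divisibility.

4(5c - 3f + 2n - 8x)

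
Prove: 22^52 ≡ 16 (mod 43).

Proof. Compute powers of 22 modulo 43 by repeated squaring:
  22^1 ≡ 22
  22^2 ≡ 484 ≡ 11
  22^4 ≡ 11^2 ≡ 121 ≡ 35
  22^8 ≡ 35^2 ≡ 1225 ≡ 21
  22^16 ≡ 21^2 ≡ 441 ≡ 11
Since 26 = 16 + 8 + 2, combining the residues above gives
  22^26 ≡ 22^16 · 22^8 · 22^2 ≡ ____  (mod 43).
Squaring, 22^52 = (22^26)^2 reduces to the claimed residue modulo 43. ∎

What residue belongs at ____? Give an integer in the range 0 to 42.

Multiply the listed residues: 11 · 21 · 11 = 231 → 2541.
Reducing modulo 43: 2541 = 59·43 + 4, so 22^26 ≡ 4.

4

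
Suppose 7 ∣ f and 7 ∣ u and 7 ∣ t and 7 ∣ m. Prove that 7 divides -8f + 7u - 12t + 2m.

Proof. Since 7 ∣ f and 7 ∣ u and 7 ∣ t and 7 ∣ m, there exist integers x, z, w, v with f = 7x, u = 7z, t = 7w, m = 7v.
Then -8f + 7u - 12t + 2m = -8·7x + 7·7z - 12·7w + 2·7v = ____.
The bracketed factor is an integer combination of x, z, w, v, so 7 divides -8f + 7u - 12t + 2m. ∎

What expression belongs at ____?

Each term has a factor of 7: -8·7x + 7·7z - 12·7w + 2·7v = 7·(2v - 12w - 8x + 7z).
Since 2v - 12w - 8x + 7z is an integer, 7 ∣ (-8f + 7u - 12t + 2m).

7(2v - 12w - 8x + 7z)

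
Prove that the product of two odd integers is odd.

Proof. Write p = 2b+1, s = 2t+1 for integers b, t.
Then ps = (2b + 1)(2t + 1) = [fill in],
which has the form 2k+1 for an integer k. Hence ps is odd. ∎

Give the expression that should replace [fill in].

(2b + 1)(2t + 1) = 4bt + 2b + 2t + 1
= 2(2bt + b + t) + 1.
Since 2bt + b + t is an integer, the product is of the form 2k+1 for an integer k.

2(2bt + b + t) + 1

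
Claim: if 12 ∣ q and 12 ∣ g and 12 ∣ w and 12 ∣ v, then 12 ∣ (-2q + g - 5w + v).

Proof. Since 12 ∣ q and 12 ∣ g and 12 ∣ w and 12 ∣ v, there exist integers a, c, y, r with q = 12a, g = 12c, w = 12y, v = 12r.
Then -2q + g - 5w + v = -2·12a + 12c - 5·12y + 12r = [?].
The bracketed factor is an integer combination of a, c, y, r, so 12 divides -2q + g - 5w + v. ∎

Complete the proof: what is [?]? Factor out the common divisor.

Pull the common 12 out of every term: -2·12a + 12c - 5·12y + 12r = 12(-2a + c + r - 5y).
-2a + c + r - 5y is an integer, which exhibits the divisibility.

12(-2a + c + r - 5y)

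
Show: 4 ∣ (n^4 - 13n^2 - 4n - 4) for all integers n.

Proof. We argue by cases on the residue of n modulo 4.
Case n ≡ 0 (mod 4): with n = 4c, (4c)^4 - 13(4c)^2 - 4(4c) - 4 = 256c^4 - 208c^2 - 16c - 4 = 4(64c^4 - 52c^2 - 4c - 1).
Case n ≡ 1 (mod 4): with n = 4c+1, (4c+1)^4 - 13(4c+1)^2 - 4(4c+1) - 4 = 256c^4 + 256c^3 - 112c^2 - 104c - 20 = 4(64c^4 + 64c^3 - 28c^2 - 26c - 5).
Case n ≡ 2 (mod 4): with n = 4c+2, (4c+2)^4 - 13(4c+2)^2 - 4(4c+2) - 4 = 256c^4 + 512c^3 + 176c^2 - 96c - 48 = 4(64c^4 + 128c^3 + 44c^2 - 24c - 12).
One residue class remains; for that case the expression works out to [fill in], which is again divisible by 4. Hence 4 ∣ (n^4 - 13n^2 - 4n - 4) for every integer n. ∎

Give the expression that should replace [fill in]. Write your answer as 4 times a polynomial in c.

The residues treated are {0, 1, 2}, so the missing case is n ≡ 3 (mod 4); write n = 4c+3.
Then (4c+3)^4 - 13(4c+3)^2 - 4(4c+3) - 4 = 256c^4 + 768c^3 + 656c^2 + 104c - 52 = 4(64c^4 + 192c^3 + 164c^2 + 26c - 13).

4(64c^4 + 192c^3 + 164c^2 + 26c - 13)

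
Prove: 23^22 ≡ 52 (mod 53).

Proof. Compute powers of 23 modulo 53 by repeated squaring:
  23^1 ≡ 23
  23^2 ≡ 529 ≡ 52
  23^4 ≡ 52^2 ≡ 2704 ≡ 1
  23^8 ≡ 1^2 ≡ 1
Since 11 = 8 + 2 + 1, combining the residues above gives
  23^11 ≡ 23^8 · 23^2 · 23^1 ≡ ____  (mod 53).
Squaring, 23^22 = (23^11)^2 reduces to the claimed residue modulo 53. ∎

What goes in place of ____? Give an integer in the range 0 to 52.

30

23^8 · 23^2 · 23^1 ≡ 1 · 52 · 23 = 1196.
1196 mod 53 = 30, so 23^11 ≡ 30 (mod 53).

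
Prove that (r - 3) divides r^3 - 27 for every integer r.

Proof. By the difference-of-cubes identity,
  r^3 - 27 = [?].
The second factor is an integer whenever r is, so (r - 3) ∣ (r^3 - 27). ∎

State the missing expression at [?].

a^3 - b^3 = (a - b)(a^2 + ab + b^2). With a = r, b = 3:
r^3 - 27 = (r - 3)(r^2 + 3r + 9).

(r - 3)(r^2 + 3r + 9)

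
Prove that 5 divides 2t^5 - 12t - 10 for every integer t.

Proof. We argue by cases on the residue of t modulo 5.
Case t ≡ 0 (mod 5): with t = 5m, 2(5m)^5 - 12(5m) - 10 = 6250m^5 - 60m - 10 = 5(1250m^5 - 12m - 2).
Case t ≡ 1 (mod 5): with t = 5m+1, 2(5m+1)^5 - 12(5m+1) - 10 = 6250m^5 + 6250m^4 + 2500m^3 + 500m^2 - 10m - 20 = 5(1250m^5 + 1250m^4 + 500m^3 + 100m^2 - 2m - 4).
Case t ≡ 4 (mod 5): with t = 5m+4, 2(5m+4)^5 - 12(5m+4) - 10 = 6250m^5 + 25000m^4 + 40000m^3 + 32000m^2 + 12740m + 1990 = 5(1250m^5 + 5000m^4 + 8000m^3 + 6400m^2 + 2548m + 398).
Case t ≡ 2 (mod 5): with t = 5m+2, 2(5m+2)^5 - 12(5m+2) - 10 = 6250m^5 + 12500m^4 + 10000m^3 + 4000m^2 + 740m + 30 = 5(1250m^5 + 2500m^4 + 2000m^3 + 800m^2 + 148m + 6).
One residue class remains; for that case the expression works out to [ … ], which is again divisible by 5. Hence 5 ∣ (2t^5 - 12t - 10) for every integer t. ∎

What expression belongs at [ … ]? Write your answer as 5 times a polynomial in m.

5(1250m^5 + 3750m^4 + 4500m^3 + 2700m^2 + 798m + 88)

The residues treated are {0, 1, 4, 2}, so the missing case is t ≡ 3 (mod 5); write t = 5m+3.
Then 2(5m+3)^5 - 12(5m+3) - 10 = 6250m^5 + 18750m^4 + 22500m^3 + 13500m^2 + 3990m + 440 = 5(1250m^5 + 3750m^4 + 4500m^3 + 2700m^2 + 798m + 88).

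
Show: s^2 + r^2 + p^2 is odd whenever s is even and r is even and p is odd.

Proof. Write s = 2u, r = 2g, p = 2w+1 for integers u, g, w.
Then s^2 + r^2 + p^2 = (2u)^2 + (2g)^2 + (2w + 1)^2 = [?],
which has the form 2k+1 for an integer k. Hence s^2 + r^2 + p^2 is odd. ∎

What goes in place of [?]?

2(2g^2 + 2u^2 + 2w^2 + 2w) + 1

(2u)^2 + (2g)^2 + (2w + 1)^2 = 4g^2 + 4u^2 + 4w^2 + 4w + 1
= 2(2g^2 + 2u^2 + 2w^2 + 2w) + 1.
Since 2g^2 + 2u^2 + 2w^2 + 2w is an integer, the sum of squares is of the form 2k+1 for an integer k.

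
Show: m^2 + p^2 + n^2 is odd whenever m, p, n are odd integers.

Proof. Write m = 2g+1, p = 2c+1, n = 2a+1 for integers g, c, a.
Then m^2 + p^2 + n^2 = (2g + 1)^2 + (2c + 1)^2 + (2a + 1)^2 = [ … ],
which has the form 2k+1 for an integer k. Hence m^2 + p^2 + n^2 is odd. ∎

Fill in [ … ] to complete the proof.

2(2a^2 + 2a + 2c^2 + 2c + 2g^2 + 2g + 1) + 1

(2g + 1)^2 + (2c + 1)^2 + (2a + 1)^2 = 4a^2 + 4a + 4c^2 + 4c + 4g^2 + 4g + 3
= 2(2a^2 + 2a + 2c^2 + 2c + 2g^2 + 2g + 1) + 1.
Since 2a^2 + 2a + 2c^2 + 2c + 2g^2 + 2g + 1 is an integer, the sum of squares is of the form 2k+1 for an integer k.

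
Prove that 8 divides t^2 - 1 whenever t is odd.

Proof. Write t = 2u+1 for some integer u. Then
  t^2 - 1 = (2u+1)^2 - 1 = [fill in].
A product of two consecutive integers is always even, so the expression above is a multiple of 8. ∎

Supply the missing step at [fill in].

(2u+1)^2 - 1 = 4u^2 + 4u + 1 - 1 = 4u^2 + 4u = 4u(u+1).
Since u and u+1 are consecutive, u(u+1) is even, and 4·(even) is a multiple of 8.

4u(u + 1)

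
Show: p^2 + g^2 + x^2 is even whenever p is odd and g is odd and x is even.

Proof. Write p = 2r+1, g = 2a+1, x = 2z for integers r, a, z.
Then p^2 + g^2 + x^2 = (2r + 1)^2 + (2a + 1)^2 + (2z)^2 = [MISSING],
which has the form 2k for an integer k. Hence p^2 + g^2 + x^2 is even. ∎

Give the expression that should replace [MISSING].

2(2a^2 + 2a + 2r^2 + 2r + 2z^2 + 1)

Expanding: (2r + 1)^2 + (2a + 1)^2 + (2z)^2 = 4a^2 + 4a + 4r^2 + 4r + 4z^2 + 2.
Every term is even; pulling out the factor of 2 gives 2(2a^2 + 2a + 2r^2 + 2r + 2z^2 + 1).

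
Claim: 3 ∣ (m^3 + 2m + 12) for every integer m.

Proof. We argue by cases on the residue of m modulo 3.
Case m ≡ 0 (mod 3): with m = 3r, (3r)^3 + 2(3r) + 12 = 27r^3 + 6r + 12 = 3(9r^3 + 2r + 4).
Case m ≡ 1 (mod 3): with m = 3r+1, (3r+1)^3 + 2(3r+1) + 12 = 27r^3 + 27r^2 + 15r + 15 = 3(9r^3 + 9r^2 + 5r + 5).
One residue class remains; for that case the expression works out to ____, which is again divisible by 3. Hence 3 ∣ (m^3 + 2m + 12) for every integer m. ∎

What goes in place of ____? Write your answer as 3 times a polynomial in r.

Only m ≡ 2 (mod 3) is unaccounted for. Put m = 3r+2:
(3r+2)^3 + 2(3r+2) + 12 expands to 27r^3 + 54r^2 + 42r + 24,
and factoring out 3 leaves 3(9r^3 + 18r^2 + 14r + 8).

3(9r^3 + 18r^2 + 14r + 8)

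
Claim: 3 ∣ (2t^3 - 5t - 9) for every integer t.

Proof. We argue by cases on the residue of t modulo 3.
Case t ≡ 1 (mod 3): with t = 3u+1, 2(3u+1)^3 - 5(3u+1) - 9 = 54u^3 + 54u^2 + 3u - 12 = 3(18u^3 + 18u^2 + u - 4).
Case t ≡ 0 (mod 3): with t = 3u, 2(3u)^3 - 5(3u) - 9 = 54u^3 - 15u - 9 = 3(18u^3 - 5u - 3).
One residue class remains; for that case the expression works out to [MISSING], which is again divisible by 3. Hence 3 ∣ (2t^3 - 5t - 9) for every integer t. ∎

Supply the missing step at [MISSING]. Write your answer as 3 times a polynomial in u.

3(18u^3 + 36u^2 + 19u - 1)

The residues treated are {1, 0}, so the missing case is t ≡ 2 (mod 3); write t = 3u+2.
Then 2(3u+2)^3 - 5(3u+2) - 9 = 54u^3 + 108u^2 + 57u - 3 = 3(18u^3 + 36u^2 + 19u - 1).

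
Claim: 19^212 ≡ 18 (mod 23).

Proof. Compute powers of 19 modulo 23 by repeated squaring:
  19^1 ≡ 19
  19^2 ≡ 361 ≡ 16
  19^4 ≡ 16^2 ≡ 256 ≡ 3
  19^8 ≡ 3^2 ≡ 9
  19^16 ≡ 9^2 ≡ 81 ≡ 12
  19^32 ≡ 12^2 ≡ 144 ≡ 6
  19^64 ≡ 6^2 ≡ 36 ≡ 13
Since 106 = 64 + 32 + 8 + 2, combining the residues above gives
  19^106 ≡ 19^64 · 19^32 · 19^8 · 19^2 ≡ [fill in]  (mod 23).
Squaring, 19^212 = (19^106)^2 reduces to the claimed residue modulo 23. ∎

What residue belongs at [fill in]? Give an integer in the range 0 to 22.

8

Multiply the listed residues: 13 · 6 · 9 · 16 = 78 → 702 → 11232.
Reducing modulo 23: 11232 = 488·23 + 8, so 19^106 ≡ 8.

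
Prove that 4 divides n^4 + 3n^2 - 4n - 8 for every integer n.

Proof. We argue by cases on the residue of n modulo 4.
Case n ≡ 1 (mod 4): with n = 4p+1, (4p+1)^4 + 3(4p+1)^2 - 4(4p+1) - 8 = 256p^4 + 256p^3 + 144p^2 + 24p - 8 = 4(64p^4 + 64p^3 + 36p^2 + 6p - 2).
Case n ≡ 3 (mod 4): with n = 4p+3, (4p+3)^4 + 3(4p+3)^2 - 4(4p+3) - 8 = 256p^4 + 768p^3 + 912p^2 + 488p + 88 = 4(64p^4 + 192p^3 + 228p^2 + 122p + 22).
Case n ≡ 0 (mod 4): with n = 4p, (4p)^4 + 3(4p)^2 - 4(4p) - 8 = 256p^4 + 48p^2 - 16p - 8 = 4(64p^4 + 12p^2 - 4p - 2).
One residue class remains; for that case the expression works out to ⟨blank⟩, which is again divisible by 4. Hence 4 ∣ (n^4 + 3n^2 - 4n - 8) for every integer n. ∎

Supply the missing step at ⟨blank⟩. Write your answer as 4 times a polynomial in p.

4(64p^4 + 128p^3 + 108p^2 + 40p + 3)

The residues treated are {1, 3, 0}, so the missing case is n ≡ 2 (mod 4); write n = 4p+2.
Then (4p+2)^4 + 3(4p+2)^2 - 4(4p+2) - 8 = 256p^4 + 512p^3 + 432p^2 + 160p + 12 = 4(64p^4 + 128p^3 + 108p^2 + 40p + 3).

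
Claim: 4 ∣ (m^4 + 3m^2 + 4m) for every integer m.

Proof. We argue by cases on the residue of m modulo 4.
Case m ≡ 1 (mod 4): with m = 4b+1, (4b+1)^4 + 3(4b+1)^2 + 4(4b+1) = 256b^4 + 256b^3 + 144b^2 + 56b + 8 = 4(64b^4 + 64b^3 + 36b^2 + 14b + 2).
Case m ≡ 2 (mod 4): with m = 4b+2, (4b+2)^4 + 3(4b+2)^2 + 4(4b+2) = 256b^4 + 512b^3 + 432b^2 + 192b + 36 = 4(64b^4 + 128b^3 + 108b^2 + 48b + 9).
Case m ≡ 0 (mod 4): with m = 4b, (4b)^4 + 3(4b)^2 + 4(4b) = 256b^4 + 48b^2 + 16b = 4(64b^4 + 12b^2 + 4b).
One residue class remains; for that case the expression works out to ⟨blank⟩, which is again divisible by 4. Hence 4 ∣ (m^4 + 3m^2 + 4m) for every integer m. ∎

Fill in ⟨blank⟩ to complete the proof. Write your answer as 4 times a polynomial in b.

Only m ≡ 3 (mod 4) is unaccounted for. Put m = 4b+3:
(4b+3)^4 + 3(4b+3)^2 + 4(4b+3) expands to 256b^4 + 768b^3 + 912b^2 + 520b + 120,
and factoring out 4 leaves 4(64b^4 + 192b^3 + 228b^2 + 130b + 30).

4(64b^4 + 192b^3 + 228b^2 + 130b + 30)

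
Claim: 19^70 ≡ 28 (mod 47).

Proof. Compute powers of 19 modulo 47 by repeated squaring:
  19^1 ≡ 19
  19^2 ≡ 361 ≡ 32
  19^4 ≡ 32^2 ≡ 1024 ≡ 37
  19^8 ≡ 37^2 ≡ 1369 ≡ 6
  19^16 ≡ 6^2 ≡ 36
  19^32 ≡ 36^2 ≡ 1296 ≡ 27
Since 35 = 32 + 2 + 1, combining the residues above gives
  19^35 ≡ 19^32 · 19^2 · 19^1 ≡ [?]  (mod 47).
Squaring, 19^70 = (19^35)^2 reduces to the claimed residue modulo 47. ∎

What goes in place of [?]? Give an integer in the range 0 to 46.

Multiply the listed residues: 27 · 32 · 19 = 864 → 16416.
Reducing modulo 47: 16416 = 349·47 + 13, so 19^35 ≡ 13.

13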